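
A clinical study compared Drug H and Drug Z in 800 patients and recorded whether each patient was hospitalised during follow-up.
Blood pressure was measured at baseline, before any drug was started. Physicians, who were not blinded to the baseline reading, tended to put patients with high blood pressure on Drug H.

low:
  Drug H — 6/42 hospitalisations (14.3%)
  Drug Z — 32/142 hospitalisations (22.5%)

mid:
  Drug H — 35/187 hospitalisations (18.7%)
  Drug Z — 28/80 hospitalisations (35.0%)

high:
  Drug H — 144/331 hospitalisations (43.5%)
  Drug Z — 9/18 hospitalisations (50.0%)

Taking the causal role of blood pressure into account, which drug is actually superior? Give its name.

The blood pressure-specific comparison favours Drug H throughout, but the pooled figures favour Drug Z. The question is whether to condition on blood pressure.
Nothing the drug does changes blood pressure; the imbalance is an allocation artefact. With blood pressure also predicting the outcome, the pooled figure is confounded, and the within-stratum comparison is the causal one.
Within each level — low: 14.3% vs 22.5%; mid: 18.7% vs 35.0%; high: 43.5% vs 50.0% — Drug H is lower every time.

Drug H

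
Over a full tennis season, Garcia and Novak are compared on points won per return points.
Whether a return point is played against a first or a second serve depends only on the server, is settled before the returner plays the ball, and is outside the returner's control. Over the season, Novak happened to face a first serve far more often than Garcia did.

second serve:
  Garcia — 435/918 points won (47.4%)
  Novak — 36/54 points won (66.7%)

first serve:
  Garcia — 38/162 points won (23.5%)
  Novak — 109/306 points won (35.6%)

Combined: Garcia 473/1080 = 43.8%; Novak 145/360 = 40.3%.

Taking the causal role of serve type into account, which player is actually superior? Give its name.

The serve type-specific comparison favours Novak throughout, but the pooled figures favour Garcia. The question is whether to condition on serve type.
Serve type is set before the player has any effect — it is not caused by the player — and it independently drives the outcome. That makes it a confounder, so the causal comparison is within serve type levels.
Within each level — second serve: 47.4% vs 66.7%; first serve: 23.5% vs 35.6% — Novak is higher every time.

Novak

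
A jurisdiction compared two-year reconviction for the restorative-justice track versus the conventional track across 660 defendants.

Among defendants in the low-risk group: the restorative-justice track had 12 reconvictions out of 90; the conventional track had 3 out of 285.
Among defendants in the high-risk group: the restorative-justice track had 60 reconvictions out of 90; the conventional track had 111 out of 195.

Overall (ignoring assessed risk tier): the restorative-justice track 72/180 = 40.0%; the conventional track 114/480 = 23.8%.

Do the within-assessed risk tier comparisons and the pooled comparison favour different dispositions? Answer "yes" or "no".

no

Within each assessed risk tier level (low-risk 13.3% vs 1.1%; high-risk 66.7% vs 56.9%), the conventional track has the lower rate every time. Pooled: 40.0% vs 23.8% — the conventional track has the lower rate overall. They agree.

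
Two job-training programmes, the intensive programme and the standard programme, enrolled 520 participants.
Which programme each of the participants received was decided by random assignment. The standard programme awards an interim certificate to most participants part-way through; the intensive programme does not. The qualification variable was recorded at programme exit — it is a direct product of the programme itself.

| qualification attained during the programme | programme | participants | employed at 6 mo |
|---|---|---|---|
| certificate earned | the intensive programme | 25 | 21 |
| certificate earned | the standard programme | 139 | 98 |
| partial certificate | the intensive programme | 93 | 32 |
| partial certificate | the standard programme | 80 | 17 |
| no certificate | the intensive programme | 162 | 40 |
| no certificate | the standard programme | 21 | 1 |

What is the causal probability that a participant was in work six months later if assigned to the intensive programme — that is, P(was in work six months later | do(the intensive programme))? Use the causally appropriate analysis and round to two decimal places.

The stratified and pooled comparisons disagree (the intensive programme wins within each qualification attained during the programme; the standard programme wins overall), so the answer turns on the causal role of qualification attained during the programme.
Qualification attained during the programme is recorded after the programme and is itself shifted by it — it sits on the causal path from programme to outcome. Conditioning on a mediator would strip out part of the effect we want; the pooled comparison gives the total causal effect.
So P(outcome | do(the intensive programme)) is just the pooled rate for the intensive programme: 93/280 = 0.332.

0.33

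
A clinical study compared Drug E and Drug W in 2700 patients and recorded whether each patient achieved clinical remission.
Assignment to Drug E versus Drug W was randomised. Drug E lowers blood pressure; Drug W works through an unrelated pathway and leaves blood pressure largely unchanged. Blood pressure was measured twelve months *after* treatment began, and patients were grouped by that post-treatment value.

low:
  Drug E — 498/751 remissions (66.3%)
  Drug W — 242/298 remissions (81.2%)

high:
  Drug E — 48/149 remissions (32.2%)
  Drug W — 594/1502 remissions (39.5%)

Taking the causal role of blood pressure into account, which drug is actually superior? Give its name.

The blood pressure-specific comparison favours Drug W throughout, but the pooled figures favour Drug E. The question is whether to condition on blood pressure.
Blood pressure is recorded after the drug and is itself shifted by it — it sits on the causal path from drug to outcome. Conditioning on a mediator would strip out part of the effect we want; the pooled comparison gives the total causal effect.
Pooled: Drug E 60.7% vs Drug W 46.4%; Drug E is higher overall.

Drug E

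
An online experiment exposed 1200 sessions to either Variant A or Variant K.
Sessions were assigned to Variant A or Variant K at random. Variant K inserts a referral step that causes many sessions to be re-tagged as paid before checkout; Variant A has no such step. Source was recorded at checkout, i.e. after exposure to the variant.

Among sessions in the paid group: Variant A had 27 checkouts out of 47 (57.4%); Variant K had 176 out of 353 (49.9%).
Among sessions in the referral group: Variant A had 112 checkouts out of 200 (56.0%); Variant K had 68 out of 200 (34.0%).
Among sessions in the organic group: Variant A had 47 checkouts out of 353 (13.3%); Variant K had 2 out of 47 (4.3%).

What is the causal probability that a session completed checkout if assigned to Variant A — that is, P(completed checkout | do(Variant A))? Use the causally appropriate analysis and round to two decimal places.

0.31

The stratified and pooled comparisons disagree (Variant A wins within each traffic source; Variant K wins overall), so the answer turns on the causal role of traffic source.
Because the variant influences traffic source, traffic source is a post-treatment mediator, not a confounder. Stratifying on it would bias the estimate; the causal effect is the crude pooled difference.
So P(outcome | do(Variant A)) is just the pooled rate for Variant A: 186/600 = 0.310.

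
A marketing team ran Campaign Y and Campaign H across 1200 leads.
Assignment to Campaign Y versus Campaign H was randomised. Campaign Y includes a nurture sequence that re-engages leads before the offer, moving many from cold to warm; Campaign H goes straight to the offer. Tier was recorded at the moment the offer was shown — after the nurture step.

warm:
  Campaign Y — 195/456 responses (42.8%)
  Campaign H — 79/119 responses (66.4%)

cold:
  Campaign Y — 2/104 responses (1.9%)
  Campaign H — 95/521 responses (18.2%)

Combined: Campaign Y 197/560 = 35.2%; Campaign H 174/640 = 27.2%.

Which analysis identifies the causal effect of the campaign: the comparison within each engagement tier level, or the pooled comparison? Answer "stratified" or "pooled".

pooled

The stratified and pooled comparisons disagree (Campaign H wins within each engagement tier; Campaign Y wins overall), so the answer turns on the causal role of engagement tier.
The distribution of engagement tier is itself part of what the campaign does — it is an intermediate outcome. Holding it fixed would remove that part of the effect; the total effect is the pooled difference.
Pooled: Campaign Y 35.2% vs Campaign H 27.2%; Campaign Y is higher overall.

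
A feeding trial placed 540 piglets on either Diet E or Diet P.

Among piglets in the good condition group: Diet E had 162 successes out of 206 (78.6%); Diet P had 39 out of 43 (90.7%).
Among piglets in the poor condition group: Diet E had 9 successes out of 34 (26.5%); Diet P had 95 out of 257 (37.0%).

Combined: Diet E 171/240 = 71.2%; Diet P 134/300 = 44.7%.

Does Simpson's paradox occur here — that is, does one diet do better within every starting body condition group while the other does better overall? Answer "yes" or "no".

Within each starting body condition level (good condition 78.6% vs 90.7%; poor condition 26.5% vs 37.0%), Diet P has the higher rate every time. Pooled: 71.2% vs 44.7% — Diet E has the higher rate overall. The two comparisons disagree.

yes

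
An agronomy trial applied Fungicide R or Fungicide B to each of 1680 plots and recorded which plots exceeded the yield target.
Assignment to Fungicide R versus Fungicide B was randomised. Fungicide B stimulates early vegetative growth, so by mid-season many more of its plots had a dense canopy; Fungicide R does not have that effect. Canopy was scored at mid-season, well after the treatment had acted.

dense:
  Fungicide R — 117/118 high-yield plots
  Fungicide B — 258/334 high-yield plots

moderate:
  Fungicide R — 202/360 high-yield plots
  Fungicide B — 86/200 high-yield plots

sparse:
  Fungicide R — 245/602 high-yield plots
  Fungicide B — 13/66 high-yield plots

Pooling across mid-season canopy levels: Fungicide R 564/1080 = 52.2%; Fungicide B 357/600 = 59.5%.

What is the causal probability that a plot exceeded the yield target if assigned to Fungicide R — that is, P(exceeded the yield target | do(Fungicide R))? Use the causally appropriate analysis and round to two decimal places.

0.52

The stratified and pooled comparisons disagree (Fungicide R wins within each mid-season canopy; Fungicide B wins overall), so the answer turns on the causal role of mid-season canopy.
Mid-season canopy lies on the pathway fungicide → mid-season canopy → outcome, so adjusting for it blocks the indirect effect. For the total causal effect of fungicide, use the unadjusted pooled rates.
So P(outcome | do(Fungicide R)) is just the pooled rate for Fungicide R: 564/1080 = 0.522.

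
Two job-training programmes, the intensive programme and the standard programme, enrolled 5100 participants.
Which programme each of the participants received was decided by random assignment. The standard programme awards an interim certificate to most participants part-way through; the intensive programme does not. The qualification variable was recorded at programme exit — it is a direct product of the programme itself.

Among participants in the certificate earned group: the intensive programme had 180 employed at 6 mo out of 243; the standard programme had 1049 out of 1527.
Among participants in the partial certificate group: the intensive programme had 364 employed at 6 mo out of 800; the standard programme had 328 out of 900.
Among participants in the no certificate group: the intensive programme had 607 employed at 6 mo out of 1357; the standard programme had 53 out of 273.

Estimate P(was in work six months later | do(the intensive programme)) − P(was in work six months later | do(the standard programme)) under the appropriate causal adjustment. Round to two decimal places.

-0.05

The qualification attained during the programme-specific comparison favours the intensive programme throughout, but the pooled figures favour the standard programme. The question is whether to condition on qualification attained during the programme.
Qualification attained during the programme is recorded after the programme and is itself shifted by it — it sits on the causal path from programme to outcome. Conditioning on a mediator would strip out part of the effect we want; the pooled comparison gives the total causal effect.
The causal difference is the pooled difference: 0.480 − 0.530 = -0.050.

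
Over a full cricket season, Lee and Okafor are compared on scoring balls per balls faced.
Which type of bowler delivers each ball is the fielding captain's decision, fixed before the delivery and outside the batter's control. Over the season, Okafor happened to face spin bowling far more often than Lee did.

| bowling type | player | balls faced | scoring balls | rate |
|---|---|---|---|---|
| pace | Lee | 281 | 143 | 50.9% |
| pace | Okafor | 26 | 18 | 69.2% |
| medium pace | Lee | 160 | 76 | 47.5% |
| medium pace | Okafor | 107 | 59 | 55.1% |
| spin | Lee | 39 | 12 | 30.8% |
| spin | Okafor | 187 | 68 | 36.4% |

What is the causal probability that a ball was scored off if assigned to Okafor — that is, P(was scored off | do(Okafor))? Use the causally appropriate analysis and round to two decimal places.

The stratified and pooled comparisons disagree (Okafor wins within each bowling type; Lee wins overall), so the answer turns on the causal role of bowling type.
Nothing the player does changes bowling type; the imbalance is an allocation artefact. With bowling type also predicting the outcome, the pooled figure is confounded, and the within-stratum comparison is the causal one.
Standardising Okafor to the population bowling type mix: 0.384·18/26 + 0.334·59/107 + 0.282·68/187 = 0.552.

0.55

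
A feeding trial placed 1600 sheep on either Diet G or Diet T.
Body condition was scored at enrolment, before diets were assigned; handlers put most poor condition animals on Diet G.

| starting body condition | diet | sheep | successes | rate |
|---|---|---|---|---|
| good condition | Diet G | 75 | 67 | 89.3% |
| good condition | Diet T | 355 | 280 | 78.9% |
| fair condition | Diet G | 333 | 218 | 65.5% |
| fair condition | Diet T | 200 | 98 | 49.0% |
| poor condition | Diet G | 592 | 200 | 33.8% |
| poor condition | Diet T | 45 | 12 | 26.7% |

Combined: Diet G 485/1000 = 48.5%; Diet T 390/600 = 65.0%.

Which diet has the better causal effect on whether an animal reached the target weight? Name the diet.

Starting body condition differs across diets for reasons unrelated to any effect of the diet itself, and it separately predicts the outcome — a classic confounder. We must compare within starting body condition levels.
Within each level — good condition: 89.3% vs 78.9%; fair condition: 65.5% vs 49.0%; poor condition: 33.8% vs 26.7% — Diet G is higher every time.

Diet G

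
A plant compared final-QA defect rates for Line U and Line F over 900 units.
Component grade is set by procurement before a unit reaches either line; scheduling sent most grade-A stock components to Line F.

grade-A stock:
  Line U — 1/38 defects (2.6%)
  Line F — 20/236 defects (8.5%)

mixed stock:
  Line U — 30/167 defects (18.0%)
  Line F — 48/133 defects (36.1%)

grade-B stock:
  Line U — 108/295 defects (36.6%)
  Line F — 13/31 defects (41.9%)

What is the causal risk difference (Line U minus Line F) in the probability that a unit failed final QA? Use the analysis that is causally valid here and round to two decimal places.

-0.10

Line U is lower inside every component grade stratum but Line F is lower in aggregate. Whether to stratify depends on how component grade relates to the line.
Nothing the line does changes component grade; the imbalance is an allocation artefact. With component grade also predicting the outcome, the pooled figure is confounded, and the within-stratum comparison is the causal one.
Adjusting over the population distribution of component grade: 0.304·(0.026−0.085) + 0.333·(0.180−0.361) + 0.362·(0.366−0.419) = -0.097.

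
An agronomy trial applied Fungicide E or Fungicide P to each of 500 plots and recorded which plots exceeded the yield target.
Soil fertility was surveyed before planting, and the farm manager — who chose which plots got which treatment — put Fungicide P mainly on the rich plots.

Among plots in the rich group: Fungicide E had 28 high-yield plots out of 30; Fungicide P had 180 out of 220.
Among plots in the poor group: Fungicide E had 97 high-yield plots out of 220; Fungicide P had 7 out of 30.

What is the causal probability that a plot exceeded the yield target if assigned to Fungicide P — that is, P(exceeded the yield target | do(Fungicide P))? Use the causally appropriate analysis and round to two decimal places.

0.53

Nothing the fungicide does changes soil fertility; the imbalance is an allocation artefact. With soil fertility also predicting the outcome, the pooled figure is confounded, and the within-stratum comparison is the causal one.
Standardising Fungicide P to the population soil fertility mix: 0.500·180/220 + 0.500·7/30 = 0.526.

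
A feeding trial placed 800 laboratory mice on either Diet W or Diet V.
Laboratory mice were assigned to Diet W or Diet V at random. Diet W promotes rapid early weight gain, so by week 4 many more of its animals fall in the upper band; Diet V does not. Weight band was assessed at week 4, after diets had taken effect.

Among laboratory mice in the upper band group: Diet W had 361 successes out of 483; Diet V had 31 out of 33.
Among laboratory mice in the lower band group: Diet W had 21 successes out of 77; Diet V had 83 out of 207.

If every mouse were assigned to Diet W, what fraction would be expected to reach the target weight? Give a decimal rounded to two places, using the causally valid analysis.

0.68

The distribution of week-4 weight band is itself part of what the diet does — it is an intermediate outcome. Holding it fixed would remove that part of the effect; the total effect is the pooled difference.
So P(outcome | do(Diet W)) is just the pooled rate for Diet W: 382/560 = 0.682.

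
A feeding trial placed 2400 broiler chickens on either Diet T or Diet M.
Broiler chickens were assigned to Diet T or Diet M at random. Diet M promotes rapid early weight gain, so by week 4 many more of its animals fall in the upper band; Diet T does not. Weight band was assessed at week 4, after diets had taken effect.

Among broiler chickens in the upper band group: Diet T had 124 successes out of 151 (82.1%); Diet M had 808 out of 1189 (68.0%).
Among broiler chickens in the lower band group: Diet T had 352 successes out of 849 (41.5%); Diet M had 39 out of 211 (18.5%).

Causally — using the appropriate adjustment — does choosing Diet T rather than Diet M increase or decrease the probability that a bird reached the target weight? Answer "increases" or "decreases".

decreases

Because the diet influences week-4 weight band, week-4 weight band is a post-treatment mediator, not a confounder. Stratifying on it would bias the estimate; the causal effect is the crude pooled difference.
Pooled: Diet T 47.6% vs Diet M 60.5%; Diet M is higher overall.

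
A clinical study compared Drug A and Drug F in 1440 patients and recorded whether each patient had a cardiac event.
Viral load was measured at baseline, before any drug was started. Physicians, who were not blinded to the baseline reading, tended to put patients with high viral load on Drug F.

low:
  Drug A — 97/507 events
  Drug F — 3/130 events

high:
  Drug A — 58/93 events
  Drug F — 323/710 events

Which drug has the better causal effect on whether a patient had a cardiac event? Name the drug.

Viral load is set before the drug has any effect — it is not caused by the drug — and it independently drives the outcome. That makes it a confounder, so the causal comparison is within viral load levels.
Within each level — low: 19.1% vs 2.3%; high: 62.4% vs 45.5% — Drug F is lower every time.

Drug F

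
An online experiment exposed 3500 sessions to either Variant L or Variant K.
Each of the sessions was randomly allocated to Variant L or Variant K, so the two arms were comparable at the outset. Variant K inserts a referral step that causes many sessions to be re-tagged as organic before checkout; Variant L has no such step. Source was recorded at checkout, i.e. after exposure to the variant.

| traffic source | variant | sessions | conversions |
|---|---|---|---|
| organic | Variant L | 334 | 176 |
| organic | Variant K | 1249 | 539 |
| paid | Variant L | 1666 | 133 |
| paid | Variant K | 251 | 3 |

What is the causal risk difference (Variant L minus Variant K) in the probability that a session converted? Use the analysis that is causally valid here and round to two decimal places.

Because the variant influences traffic source, traffic source is a post-treatment mediator, not a confounder. Stratifying on it would bias the estimate; the causal effect is the crude pooled difference.
The causal difference is the pooled difference: 0.154 − 0.361 = -0.207.

-0.21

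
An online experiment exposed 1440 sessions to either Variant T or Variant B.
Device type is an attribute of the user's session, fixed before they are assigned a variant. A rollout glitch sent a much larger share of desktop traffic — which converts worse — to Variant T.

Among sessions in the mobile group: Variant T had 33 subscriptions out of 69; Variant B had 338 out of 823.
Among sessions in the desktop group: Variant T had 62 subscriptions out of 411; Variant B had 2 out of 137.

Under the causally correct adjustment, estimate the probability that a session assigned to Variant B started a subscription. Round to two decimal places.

0.26

Nothing the variant does changes device type; the imbalance is an allocation artefact. With device type also predicting the outcome, the pooled figure is confounded, and the within-stratum comparison is the causal one.
Standardising Variant B to the population device type mix: 0.619·338/823 + 0.381·2/137 = 0.260.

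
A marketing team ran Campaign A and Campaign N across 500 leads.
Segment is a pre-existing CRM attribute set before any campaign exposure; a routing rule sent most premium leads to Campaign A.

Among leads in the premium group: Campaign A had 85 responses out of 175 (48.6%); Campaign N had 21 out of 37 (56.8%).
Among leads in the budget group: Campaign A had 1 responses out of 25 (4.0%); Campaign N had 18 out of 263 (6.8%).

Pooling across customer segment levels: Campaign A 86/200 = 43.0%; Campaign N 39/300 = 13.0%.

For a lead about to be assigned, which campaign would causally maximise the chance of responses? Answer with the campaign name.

Campaign N

Customer segment is set before the campaign has any effect — it is not caused by the campaign — and it independently drives the outcome. That makes it a confounder, so the causal comparison is within customer segment levels.
Within each level — premium: 48.6% vs 56.8%; budget: 4.0% vs 6.8% — Campaign N is higher every time.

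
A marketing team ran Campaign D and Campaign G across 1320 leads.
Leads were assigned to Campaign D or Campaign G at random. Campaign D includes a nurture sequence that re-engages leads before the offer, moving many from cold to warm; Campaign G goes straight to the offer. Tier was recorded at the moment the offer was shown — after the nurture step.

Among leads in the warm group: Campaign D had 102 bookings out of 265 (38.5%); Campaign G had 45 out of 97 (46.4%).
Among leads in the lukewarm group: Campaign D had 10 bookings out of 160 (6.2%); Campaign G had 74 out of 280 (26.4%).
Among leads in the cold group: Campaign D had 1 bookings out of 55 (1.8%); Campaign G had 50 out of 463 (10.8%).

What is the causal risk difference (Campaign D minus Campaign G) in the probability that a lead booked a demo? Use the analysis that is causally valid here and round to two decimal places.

Within every engagement tier level Campaign G has the higher rate, yet pooled Campaign D does — Simpson's reversal.
Engagement tier is downstream of the campaign. One should not condition on a consequence of treatment, so the overall rates are the right comparison.
The causal difference is the pooled difference: 0.235 − 0.201 = +0.034.

+0.03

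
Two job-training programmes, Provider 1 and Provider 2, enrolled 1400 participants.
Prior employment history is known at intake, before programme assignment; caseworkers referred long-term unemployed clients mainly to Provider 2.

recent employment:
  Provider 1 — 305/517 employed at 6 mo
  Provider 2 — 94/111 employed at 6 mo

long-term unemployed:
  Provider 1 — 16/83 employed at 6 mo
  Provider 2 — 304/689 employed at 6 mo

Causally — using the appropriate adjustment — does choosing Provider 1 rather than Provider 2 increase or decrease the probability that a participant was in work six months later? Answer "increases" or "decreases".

Provider 2 is higher inside every prior employment history stratum but Provider 1 is higher in aggregate. Whether to stratify depends on how prior employment history relates to the programme.
The imbalance in prior employment history arose from how participants were allocated, not from anything the programme did; and prior employment history independently affects the outcome. The pooled gap is confounded — condition on prior employment history.
Within each level — recent employment: 59.0% vs 84.7%; long-term unemployed: 19.3% vs 44.1% — Provider 2 is higher every time.

decreases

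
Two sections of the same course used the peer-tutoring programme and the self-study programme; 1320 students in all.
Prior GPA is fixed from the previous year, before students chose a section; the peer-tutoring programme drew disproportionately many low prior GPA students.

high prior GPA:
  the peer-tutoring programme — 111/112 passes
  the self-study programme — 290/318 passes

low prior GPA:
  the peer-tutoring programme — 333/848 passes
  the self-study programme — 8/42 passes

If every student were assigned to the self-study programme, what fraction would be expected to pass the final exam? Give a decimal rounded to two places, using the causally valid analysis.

The prior GPA band-specific comparison favours the peer-tutoring programme throughout, but the pooled figures favour the self-study programme. The question is whether to condition on prior GPA band.
Prior GPA band is set before the teaching method has any effect — it is not caused by the teaching method — and it independently drives the outcome. That makes it a confounder, so the causal comparison is within prior GPA band levels.
Standardising the self-study programme to the population prior GPA band mix: 0.326·290/318 + 0.674·8/42 = 0.426.

0.43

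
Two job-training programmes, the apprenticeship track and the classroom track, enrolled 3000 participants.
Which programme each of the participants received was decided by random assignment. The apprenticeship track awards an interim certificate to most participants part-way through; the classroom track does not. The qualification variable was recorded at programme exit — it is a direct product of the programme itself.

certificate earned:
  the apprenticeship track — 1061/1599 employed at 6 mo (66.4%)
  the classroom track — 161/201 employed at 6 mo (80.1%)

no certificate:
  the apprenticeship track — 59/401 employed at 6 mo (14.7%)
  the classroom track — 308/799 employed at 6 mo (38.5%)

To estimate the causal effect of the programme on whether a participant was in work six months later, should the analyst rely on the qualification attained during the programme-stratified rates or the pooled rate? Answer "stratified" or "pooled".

pooled

the classroom track is higher inside every qualification attained during the programme stratum but the apprenticeship track is higher in aggregate. Whether to stratify depends on how qualification attained during the programme relates to the programme.
Qualification attained during the programme is downstream of the programme. One should not condition on a consequence of treatment, so the overall rates are the right comparison.
Pooled: the apprenticeship track 56.0% vs the classroom track 46.9%; the apprenticeship track is higher overall.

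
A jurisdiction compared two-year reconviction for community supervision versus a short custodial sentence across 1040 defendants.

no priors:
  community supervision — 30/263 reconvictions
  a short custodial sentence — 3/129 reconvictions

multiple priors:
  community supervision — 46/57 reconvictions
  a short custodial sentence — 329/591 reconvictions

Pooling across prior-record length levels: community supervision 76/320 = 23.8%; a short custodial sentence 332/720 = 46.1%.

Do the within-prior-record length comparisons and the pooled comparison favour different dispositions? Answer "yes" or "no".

yes

Within each prior-record length level (no priors 11.4% vs 2.3%; multiple priors 80.7% vs 55.7%), a short custodial sentence has the lower rate every time. Pooled: 23.8% vs 46.1% — community supervision has the lower rate overall. The two comparisons disagree.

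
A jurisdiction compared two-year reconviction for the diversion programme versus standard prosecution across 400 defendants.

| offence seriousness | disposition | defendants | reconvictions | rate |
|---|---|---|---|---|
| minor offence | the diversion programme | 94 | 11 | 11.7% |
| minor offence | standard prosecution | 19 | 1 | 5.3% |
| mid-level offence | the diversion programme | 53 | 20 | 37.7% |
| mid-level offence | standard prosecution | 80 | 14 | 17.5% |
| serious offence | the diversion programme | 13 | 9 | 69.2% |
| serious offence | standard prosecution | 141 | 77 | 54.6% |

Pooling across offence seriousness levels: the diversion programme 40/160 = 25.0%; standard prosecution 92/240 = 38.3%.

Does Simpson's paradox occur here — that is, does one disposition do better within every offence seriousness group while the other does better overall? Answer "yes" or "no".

Within each offence seriousness level (minor offence 11.7% vs 5.3%; mid-level offence 37.7% vs 17.5%; serious offence 69.2% vs 54.6%), standard prosecution has the lower rate every time. Pooled: 25.0% vs 38.3% — the diversion programme has the lower rate overall. The two comparisons disagree.

yes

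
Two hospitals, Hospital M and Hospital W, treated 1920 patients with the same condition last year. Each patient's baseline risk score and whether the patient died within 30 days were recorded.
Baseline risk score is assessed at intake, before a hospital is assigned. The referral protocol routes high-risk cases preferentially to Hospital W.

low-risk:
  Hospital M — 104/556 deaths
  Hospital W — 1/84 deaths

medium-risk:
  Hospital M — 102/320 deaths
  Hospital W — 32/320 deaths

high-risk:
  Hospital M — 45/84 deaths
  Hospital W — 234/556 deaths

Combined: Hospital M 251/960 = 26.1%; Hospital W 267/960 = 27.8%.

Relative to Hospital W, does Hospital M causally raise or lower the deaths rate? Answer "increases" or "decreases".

The imbalance in baseline risk score arose from how patients were allocated, not from anything the hospital did; and baseline risk score independently affects the outcome. The pooled gap is confounded — condition on baseline risk score.
Within each level — low-risk: 18.7% vs 1.2%; medium-risk: 31.9% vs 10.0%; high-risk: 53.6% vs 42.1% — Hospital W is lower every time.

increases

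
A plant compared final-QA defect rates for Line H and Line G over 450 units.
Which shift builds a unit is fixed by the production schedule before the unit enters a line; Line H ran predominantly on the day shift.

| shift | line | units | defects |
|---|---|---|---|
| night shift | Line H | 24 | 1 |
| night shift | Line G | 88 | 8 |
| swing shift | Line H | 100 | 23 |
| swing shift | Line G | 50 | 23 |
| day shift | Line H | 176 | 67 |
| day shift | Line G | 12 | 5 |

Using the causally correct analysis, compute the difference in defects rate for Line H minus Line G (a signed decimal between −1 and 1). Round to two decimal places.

-0.10

The stratified and pooled comparisons disagree (Line H wins within each shift; Line G wins overall), so the answer turns on the causal role of shift.
The imbalance in shift arose from how units were allocated, not from anything the line did; and shift independently affects the outcome. The pooled gap is confounded — condition on shift.
Adjusting over the population distribution of shift: 0.249·(0.042−0.091) + 0.333·(0.230−0.460) + 0.418·(0.381−0.417) = -0.104.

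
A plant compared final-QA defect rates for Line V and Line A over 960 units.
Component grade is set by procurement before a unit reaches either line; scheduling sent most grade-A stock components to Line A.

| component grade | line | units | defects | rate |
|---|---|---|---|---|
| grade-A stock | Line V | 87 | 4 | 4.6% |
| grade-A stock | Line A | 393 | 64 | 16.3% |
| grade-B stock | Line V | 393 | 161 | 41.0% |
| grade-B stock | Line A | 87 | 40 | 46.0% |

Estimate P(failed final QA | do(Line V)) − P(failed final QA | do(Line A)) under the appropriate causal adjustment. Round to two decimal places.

Nothing the line does changes component grade; the imbalance is an allocation artefact. With component grade also predicting the outcome, the pooled figure is confounded, and the within-stratum comparison is the causal one.
Adjusting over the population distribution of component grade: 0.500·(0.046−0.163) + 0.500·(0.410−0.460) = -0.083.

-0.08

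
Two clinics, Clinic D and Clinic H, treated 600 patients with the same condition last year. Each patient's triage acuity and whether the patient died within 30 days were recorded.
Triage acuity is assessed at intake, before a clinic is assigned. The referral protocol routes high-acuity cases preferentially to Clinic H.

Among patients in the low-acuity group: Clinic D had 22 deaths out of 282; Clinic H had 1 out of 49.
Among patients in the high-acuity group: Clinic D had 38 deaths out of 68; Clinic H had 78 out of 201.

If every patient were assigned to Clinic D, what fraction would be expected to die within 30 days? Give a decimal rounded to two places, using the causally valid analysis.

The stratified and pooled comparisons disagree (Clinic H wins within each triage acuity; Clinic D wins overall), so the answer turns on the causal role of triage acuity.
Since triage acuity is a pre-existing factor (not a product of the clinic) and it affects the outcome on its own, it is a confounder. The stratified rates, not the pooled rate, identify the causal effect.
Standardising Clinic D to the population triage acuity mix: 0.552·22/282 + 0.448·38/68 = 0.294.

0.29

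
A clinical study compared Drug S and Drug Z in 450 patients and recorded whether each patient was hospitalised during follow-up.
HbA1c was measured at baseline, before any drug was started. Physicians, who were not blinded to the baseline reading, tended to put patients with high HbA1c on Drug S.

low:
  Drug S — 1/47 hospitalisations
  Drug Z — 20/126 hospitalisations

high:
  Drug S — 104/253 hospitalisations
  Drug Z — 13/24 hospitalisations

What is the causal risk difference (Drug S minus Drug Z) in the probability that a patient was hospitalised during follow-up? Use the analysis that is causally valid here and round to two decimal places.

HbA1c differs across drugs for reasons unrelated to any effect of the drug itself, and it separately predicts the outcome — a classic confounder. We must compare within HbA1c levels.
Adjusting over the population distribution of HbA1c: 0.384·(0.021−0.159) + 0.616·(0.411−0.542) = -0.133.

-0.13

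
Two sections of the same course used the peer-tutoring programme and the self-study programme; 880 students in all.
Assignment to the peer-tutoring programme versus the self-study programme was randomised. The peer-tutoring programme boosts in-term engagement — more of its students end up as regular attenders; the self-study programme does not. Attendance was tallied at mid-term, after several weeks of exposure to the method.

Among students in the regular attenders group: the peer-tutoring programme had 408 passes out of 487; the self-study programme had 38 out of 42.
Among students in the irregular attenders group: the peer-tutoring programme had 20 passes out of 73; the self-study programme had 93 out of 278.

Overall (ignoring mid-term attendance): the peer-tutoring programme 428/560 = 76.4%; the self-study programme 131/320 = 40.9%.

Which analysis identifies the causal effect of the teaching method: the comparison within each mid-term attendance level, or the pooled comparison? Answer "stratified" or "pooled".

pooled

The distribution of mid-term attendance is itself part of what the teaching method does — it is an intermediate outcome. Holding it fixed would remove that part of the effect; the total effect is the pooled difference.
Pooled: the peer-tutoring programme 76.4% vs the self-study programme 40.9%; the peer-tutoring programme is higher overall.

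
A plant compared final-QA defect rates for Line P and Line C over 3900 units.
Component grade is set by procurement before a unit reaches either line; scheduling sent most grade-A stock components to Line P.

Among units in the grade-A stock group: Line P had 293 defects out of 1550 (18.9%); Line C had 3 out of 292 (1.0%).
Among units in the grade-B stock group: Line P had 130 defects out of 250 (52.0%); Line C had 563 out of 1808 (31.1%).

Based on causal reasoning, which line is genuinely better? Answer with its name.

Line C

Component grade differs across lines for reasons unrelated to any effect of the line itself, and it separately predicts the outcome — a classic confounder. We must compare within component grade levels.
Within each level — grade-A stock: 18.9% vs 1.0%; grade-B stock: 52.0% vs 31.1% — Line C is lower every time.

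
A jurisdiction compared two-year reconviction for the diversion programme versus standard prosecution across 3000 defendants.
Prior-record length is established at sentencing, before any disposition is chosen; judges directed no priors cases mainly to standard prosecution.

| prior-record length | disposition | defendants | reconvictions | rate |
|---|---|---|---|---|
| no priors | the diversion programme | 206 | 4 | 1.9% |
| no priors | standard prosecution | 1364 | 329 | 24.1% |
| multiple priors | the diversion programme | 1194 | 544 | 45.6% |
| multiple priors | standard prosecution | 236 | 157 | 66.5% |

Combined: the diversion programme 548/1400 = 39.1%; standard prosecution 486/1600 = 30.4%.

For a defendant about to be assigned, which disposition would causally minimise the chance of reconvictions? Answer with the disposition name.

The prior-record length-specific comparison favours the diversion programme throughout, but the pooled figures favour standard prosecution. The question is whether to condition on prior-record length.
Prior-record length is set before the disposition has any effect — it is not caused by the disposition — and it independently drives the outcome. That makes it a confounder, so the causal comparison is within prior-record length levels.
Within each level — no priors: 1.9% vs 24.1%; multiple priors: 45.6% vs 66.5% — the diversion programme is lower every time.

the diversion programme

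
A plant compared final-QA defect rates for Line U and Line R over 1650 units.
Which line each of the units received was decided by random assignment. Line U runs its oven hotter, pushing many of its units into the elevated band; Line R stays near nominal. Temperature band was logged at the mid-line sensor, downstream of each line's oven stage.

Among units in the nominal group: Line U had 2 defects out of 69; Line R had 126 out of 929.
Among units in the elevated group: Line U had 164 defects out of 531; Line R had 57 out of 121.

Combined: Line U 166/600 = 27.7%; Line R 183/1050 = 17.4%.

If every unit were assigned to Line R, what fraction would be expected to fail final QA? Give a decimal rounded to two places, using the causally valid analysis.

Within every in-process temperature band level Line U has the lower rate, yet pooled Line R does — Simpson's reversal.
In-process temperature band is downstream of the line. One should not condition on a consequence of treatment, so the overall rates are the right comparison.
So P(outcome | do(Line R)) is just the pooled rate for Line R: 183/1050 = 0.174.

0.17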